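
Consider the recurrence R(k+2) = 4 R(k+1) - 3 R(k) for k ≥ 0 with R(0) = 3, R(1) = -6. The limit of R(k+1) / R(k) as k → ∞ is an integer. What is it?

The characteristic equation is r^2 - 4r + 3 = 0, which factors as (r - 3)(r - 1) = 0.
So the roots are 3 and 1. Since |3| > |1| and the coefficient of 3^k is non-zero, the ratio tends to 3.

3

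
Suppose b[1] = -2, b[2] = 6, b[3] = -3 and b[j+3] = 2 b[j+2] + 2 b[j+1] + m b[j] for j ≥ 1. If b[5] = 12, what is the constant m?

b[4] = 6 - 2m
b[5] = 6 + 2m
So 6 + 2m = 12, giving m = 3.

3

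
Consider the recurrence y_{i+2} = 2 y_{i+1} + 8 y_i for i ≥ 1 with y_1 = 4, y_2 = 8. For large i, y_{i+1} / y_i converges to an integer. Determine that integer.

The characteristic equation is r^2 - 2r - 8 = 0, which factors as (r - 4)(r + 2) = 0.
So the roots are 4 and -2. Since |4| > |-2| and the coefficient of 4^i is non-zero, the ratio tends to 4.

4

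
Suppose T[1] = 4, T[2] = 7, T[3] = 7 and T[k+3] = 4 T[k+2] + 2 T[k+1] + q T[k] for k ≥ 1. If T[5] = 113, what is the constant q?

T[4] = 42 + 4q
T[5] = 182 + 23q
So 182 + 23q = 113, giving q = -3.

-3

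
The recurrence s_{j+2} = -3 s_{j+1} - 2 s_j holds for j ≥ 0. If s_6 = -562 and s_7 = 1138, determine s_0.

Rearranging, s_{j-2} = (s_j + 3 s_{j-1}) / -2.
s_5 = (1138 + 3·(-562)) / -2 = -548/-2 = 274
s_4 = (-562 + 3·274) / -2 = 260/-2 = -130
s_3 = (274 + 3·(-130)) / -2 = -116/-2 = 58
s_2 = (-130 + 3·58) / -2 = 44/-2 = -22
s_1 = (58 + 3·(-22)) / -2 = -8/-2 = 4
s_0 = (-22 + 3·4) / -2 = -10/-2 = 5

5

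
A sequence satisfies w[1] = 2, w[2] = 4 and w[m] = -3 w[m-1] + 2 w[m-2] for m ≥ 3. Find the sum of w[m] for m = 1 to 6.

318

w[3] = -3·4 + 2·2 = -8
w[4] = -3·(-8) + 2·4 = 32
w[5] = -3·32 + 2·(-8) = -112
w[6] = -3·(-112) + 2·32 = 400
Sum = 2 + 4 + (-8) + 32 + (-112) + 400 = 318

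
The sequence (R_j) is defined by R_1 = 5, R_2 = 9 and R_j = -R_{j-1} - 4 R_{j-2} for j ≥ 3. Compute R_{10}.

R_3 = -9 - 4(5) = -29
R_4 = -(-29) - 4(9) = -7
R_5 = -(-7) - 4(-29) = 123
R_6 = -123 - 4(-7) = -95
R_7 = -(-95) - 4(123) = -397
R_8 = -(-397) - 4(-95) = 777
R_9 = -777 - 4(-397) = 811
R_{10} = -811 - 4(777) = -3919

-3919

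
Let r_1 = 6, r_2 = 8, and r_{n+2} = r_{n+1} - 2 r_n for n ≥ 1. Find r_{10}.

r_3 = 8 - 2·6 = -4
r_4 = (-4) - 2·8 = -20
r_5 = (-20) - 2·(-4) = -12
r_6 = (-12) - 2·(-20) = 28
r_7 = 28 - 2·(-12) = 52
r_8 = 52 - 2·28 = -4
r_9 = (-4) - 2·52 = -108
r_{10} = (-108) - 2·(-4) = -100

-100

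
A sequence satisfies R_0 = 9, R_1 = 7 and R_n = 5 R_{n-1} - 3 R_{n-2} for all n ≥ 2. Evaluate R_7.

5491

R_2 = 5(7) - 3(9) = 8
R_3 = 5(8) - 3(7) = 19
R_4 = 5(19) - 3(8) = 71
R_5 = 5(71) - 3(19) = 298
R_6 = 5(298) - 3(71) = 1277
R_7 = 5(1277) - 3(298) = 5491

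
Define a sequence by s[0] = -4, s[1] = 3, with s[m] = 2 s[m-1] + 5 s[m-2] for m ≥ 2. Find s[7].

-3273

s[2] = 2*3 + 5*(-4) = -14
s[3] = 2*(-14) + 5*3 = -13
s[4] = 2*(-13) + 5*(-14) = -96
s[5] = 2*(-96) + 5*(-13) = -257
s[6] = 2*(-257) + 5*(-96) = -994
s[7] = 2*(-994) + 5*(-257) = -3273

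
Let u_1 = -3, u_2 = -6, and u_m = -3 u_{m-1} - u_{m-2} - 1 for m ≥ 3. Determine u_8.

-2590

u_3 = -3*(-6) - (-3) - 1 = 20
u_4 = -3*20 - (-6) - 1 = -55
u_5 = -3*(-55) - 20 - 1 = 144
u_6 = -3*144 - (-55) - 1 = -378
u_7 = -3*(-378) - 144 - 1 = 989
u_8 = -3*989 - (-378) - 1 = -2590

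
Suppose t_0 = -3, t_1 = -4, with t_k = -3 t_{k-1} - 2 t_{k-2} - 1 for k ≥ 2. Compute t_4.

97

t_2 = -3·(-4) - 2·(-3) - 1 = 17
t_3 = -3·17 - 2·(-4) - 1 = -44
t_4 = -3·(-44) - 2·17 - 1 = 97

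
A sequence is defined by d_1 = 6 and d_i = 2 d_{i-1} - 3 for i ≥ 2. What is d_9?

771

d_2 = 2*6 - 3 = 9
d_3 = 2*9 - 3 = 15
d_4 = 2*15 - 3 = 27
d_5 = 2*27 - 3 = 51
d_6 = 2*51 - 3 = 99
d_7 = 2*99 - 3 = 195
d_8 = 2*195 - 3 = 387
d_9 = 2*387 - 3 = 771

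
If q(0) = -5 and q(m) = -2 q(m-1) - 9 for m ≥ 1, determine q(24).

The fixed point is -9/(1 + 2) = -3, so q(m) + 3 = -2(q(m-1) + 3).
Hence q(m) = -2·(-2)^m - 3.
q(24) = -2·(-2)^{24} - 3 = -2·16777216 - 3 = -33554435.

-33554435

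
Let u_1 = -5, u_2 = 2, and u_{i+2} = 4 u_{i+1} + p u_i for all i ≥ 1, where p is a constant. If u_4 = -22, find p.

3

u_3 = 8 - 5p
u_4 = 32 - 18p
So 32 - 18p = -22, giving p = 3.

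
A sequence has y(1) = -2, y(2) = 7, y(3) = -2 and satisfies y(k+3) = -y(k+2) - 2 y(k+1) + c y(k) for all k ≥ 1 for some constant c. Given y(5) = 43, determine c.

y(4) = -12 - 2c
y(5) = 16 + 9c
So 16 + 9c = 43, giving c = 3.

3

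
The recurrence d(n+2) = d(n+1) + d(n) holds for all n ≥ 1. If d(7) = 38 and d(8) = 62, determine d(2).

6

Rearranging, d(n-2) = d(n) - d(n-1).
d(6) = 62 - 38 = 24
d(5) = 38 - 24 = 14
d(4) = 24 - 14 = 10
d(3) = 14 - 10 = 4
d(2) = 10 - 4 = 6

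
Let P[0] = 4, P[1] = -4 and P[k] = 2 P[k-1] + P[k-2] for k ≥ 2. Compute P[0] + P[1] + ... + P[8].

P[2] = 2*(-4) + 4 = -4
P[3] = 2*(-4) + (-4) = -12
P[4] = 2*(-12) + (-4) = -28
P[5] = 2*(-28) + (-12) = -68
P[6] = 2*(-68) + (-28) = -164
P[7] = 2*(-164) + (-68) = -396
P[8] = 2*(-396) + (-164) = -956
Sum = 4 + (-4) + (-4) + (-12) + (-28) + (-68) + (-164) + (-396) + (-956) = -1628

-1628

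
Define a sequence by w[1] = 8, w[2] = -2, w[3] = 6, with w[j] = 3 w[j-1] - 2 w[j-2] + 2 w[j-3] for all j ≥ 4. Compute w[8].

1446

w[4] = 3(6) - 2(-2) + 2(8) = 38
w[5] = 3(38) - 2(6) + 2(-2) = 98
w[6] = 3(98) - 2(38) + 2(6) = 230
w[7] = 3(230) - 2(98) + 2(38) = 570
w[8] = 3(570) - 2(230) + 2(98) = 1446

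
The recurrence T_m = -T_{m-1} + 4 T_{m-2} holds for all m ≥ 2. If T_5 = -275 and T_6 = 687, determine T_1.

-7

Rearranging, T_{m-2} = (T_m + T_{m-1}) / 4.
T_4 = (687 + (-275)) / 4 = 412/4 = 103
T_3 = (-275 + 103) / 4 = -172/4 = -43
T_2 = (103 + (-43)) / 4 = 60/4 = 15
T_1 = (-43 + 15) / 4 = -28/4 = -7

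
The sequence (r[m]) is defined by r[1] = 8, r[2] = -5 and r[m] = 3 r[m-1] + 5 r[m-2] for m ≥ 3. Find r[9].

80525

r[3] = 3*(-5) + 5*8 = 25
r[4] = 3*25 + 5*(-5) = 50
r[5] = 3*50 + 5*25 = 275
r[6] = 3*275 + 5*50 = 1075
r[7] = 3*1075 + 5*275 = 4600
r[8] = 3*4600 + 5*1075 = 19175
r[9] = 3*19175 + 5*4600 = 80525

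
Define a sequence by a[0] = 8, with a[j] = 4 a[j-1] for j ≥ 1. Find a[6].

a[1] = 4*8 = 32
a[2] = 4*32 = 128
a[3] = 4*128 = 512
a[4] = 4*512 = 2048
a[5] = 4*2048 = 8192
a[6] = 4*8192 = 32768

32768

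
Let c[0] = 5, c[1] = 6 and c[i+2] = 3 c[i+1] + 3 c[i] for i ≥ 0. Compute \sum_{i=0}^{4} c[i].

611

c[2] = 3(6) + 3(5) = 33
c[3] = 3(33) + 3(6) = 117
c[4] = 3(117) + 3(33) = 450
Sum = 5 + 6 + 33 + 117 + 450 = 611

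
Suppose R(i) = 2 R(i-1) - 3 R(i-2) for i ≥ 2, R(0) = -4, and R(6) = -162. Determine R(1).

3

Let R(1) = x.
R(2) = 12 + 2x
R(3) = 24 + x
R(4) = 12 - 4x
R(5) = -48 - 11x
R(6) = -132 - 10x
So -132 - 10x = -162, giving x = 3.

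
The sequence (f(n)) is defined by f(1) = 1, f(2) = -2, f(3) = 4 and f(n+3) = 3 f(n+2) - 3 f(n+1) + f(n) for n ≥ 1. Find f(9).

f(4) = 3·4 - 3·(-2) + 1 = 19
f(5) = 3·19 - 3·4 + (-2) = 43
f(6) = 3·43 - 3·19 + 4 = 76
f(7) = 3·76 - 3·43 + 19 = 118
f(8) = 3·118 - 3·76 + 43 = 169
f(9) = 3·169 - 3·118 + 76 = 229

229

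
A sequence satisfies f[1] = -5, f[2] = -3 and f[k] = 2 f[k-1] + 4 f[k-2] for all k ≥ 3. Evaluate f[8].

f[3] = 2(-3) + 4(-5) = -26
f[4] = 2(-26) + 4(-3) = -64
f[5] = 2(-64) + 4(-26) = -232
f[6] = 2(-232) + 4(-64) = -720
f[7] = 2(-720) + 4(-232) = -2368
f[8] = 2(-2368) + 4(-720) = -7616

-7616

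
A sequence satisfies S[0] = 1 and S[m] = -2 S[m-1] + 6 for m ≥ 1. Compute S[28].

The fixed point is 6/(1 + 2) = 2, so S[m] - 2 = -2(S[m-1] - 2).
Hence S[m] = -1·(-2)^m + 2.
S[28] = -1·(-2)^{28} + 2 = -1·268435456 + 2 = -268435454.

-268435454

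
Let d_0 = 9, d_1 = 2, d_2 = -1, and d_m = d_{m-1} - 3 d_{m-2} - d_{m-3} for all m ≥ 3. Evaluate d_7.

8

d_3 = (-1) - 3·2 - 9 = -16
d_4 = (-16) - 3·(-1) - 2 = -15
d_5 = (-15) - 3·(-16) - (-1) = 34
d_6 = 34 - 3·(-15) - (-16) = 95
d_7 = 95 - 3·34 - (-15) = 8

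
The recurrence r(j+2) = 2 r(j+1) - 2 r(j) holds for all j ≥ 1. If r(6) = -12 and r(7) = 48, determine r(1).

Rearranging, r(j-2) = (r(j) - 2 r(j-1)) / -2.
r(5) = (48 - 2·(-12)) / -2 = 72/-2 = -36
r(4) = (-12 - 2·(-36)) / -2 = 60/-2 = -30
r(3) = (-36 - 2·(-30)) / -2 = 24/-2 = -12
r(2) = (-30 - 2·(-12)) / -2 = -6/-2 = 3
r(1) = (-12 - 2·3) / -2 = -18/-2 = 9

9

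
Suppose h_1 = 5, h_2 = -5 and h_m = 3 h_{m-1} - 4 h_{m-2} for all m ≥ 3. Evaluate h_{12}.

-20245

h_3 = 3·(-5) - 4·5 = -35
h_4 = 3·(-35) - 4·(-5) = -85
h_5 = 3·(-85) - 4·(-35) = -115
h_6 = 3·(-115) - 4·(-85) = -5
h_7 = 3·(-5) - 4·(-115) = 445
h_8 = 3·445 - 4·(-5) = 1355
h_9 = 3·1355 - 4·445 = 2285
h_{10} = 3·2285 - 4·1355 = 1435
h_{11} = 3·1435 - 4·2285 = -4835
h_{12} = 3·(-4835) - 4·1435 = -20245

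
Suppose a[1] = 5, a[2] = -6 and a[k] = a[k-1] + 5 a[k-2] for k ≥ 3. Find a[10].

5809

a[3] = (-6) + 5(5) = 19
a[4] = 19 + 5(-6) = -11
a[5] = (-11) + 5(19) = 84
a[6] = 84 + 5(-11) = 29
a[7] = 29 + 5(84) = 449
a[8] = 449 + 5(29) = 594
a[9] = 594 + 5(449) = 2839
a[10] = 2839 + 5(594) = 5809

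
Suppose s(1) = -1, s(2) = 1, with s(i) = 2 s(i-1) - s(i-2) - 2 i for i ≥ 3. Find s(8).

s(3) = 2*1 - (-1) - 6 = -3
s(4) = 2*(-3) - 1 - 8 = -15
s(5) = 2*(-15) - (-3) - 10 = -37
s(6) = 2*(-37) - (-15) - 12 = -71
s(7) = 2*(-71) - (-37) - 14 = -119
s(8) = 2*(-119) - (-71) - 16 = -183

-183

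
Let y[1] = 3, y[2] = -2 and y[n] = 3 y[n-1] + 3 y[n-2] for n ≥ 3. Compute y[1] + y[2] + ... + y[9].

4732

y[3] = 3(-2) + 3(3) = 3
y[4] = 3(3) + 3(-2) = 3
y[5] = 3(3) + 3(3) = 18
y[6] = 3(18) + 3(3) = 63
y[7] = 3(63) + 3(18) = 243
y[8] = 3(243) + 3(63) = 918
y[9] = 3(918) + 3(243) = 3483
Sum = 3 + (-2) + 3 + 3 + 18 + 63 + 243 + 918 + 3483 = 4732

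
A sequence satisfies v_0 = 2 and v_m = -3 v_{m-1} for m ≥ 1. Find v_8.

v_1 = -3(2) = -6
v_2 = -3(-6) = 18
v_3 = -3(18) = -54
v_4 = -3(-54) = 162
v_5 = -3(162) = -486
v_6 = -3(-486) = 1458
v_7 = -3(1458) = -4374
v_8 = -3(-4374) = 13122

13122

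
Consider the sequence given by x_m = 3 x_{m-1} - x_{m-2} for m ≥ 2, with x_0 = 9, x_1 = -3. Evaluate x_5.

x_2 = 3*(-3) - 9 = -18
x_3 = 3*(-18) - (-3) = -51
x_4 = 3*(-51) - (-18) = -135
x_5 = 3*(-135) - (-51) = -354

-354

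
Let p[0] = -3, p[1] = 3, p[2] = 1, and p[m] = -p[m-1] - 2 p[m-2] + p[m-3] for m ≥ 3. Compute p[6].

-42

p[3] = -1 - 2·3 + (-3) = -10
p[4] = -(-10) - 2·1 + 3 = 11
p[5] = -11 - 2·(-10) + 1 = 10
p[6] = -10 - 2·11 + (-10) = -42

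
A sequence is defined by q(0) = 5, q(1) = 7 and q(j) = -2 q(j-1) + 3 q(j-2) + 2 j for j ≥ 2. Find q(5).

83

q(2) = -2·7 + 3·5 + 4 = 5
q(3) = -2·5 + 3·7 + 6 = 17
q(4) = -2·17 + 3·5 + 8 = -11
q(5) = -2·(-11) + 3·17 + 10 = 83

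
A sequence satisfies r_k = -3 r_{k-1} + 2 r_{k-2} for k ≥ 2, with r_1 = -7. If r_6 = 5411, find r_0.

Let r_0 = w.
r_2 = 21 + 2w
r_3 = -77 - 6w
r_4 = 273 + 22w
r_5 = -973 - 78w
r_6 = 3465 + 278w
So 3465 + 278w = 5411, giving w = 7.

7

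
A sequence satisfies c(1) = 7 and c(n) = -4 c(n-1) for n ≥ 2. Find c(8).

c(2) = -4·7 = -28
c(3) = -4·(-28) = 112
c(4) = -4·112 = -448
c(5) = -4·(-448) = 1792
c(6) = -4·1792 = -7168
c(7) = -4·(-7168) = 28672
c(8) = -4·28672 = -114688

-114688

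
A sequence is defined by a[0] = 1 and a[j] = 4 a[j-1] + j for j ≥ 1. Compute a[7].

23663

a[1] = 4*1 + 1 = 5
a[2] = 4*5 + 2 = 22
a[3] = 4*22 + 3 = 91
a[4] = 4*91 + 4 = 368
a[5] = 4*368 + 5 = 1477
a[6] = 4*1477 + 6 = 5914
a[7] = 4*5914 + 7 = 23663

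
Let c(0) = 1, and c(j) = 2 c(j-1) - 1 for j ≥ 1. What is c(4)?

1

c(1) = 2*1 - 1 = 1
c(2) = 2*1 - 1 = 1
c(3) = 2*1 - 1 = 1
c(4) = 2*1 - 1 = 1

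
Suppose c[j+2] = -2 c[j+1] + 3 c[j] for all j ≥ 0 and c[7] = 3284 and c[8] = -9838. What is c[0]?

2

Rearranging, c[j-2] = (c[j] + 2 c[j-1]) / 3.
c[6] = (-9838 + 2(3284)) / 3 = -3270/3 = -1090
c[5] = (3284 + 2(-1090)) / 3 = 1104/3 = 368
c[4] = (-1090 + 2(368)) / 3 = -354/3 = -118
c[3] = (368 + 2(-118)) / 3 = 132/3 = 44
c[2] = (-118 + 2(44)) / 3 = -30/3 = -10
c[1] = (44 + 2(-10)) / 3 = 24/3 = 8
c[0] = (-10 + 2(8)) / 3 = 6/3 = 2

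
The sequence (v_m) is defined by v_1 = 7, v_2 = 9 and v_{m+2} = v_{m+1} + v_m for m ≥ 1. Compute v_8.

v_3 = 9 + 7 = 16
v_4 = 16 + 9 = 25
v_5 = 25 + 16 = 41
v_6 = 41 + 25 = 66
v_7 = 66 + 41 = 107
v_8 = 107 + 66 = 173

173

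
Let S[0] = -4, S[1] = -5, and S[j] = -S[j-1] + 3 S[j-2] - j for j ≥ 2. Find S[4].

S[2] = -(-5) + 3(-4) - 2 = -9
S[3] = -(-9) + 3(-5) - 3 = -9
S[4] = -(-9) + 3(-9) - 4 = -22

-22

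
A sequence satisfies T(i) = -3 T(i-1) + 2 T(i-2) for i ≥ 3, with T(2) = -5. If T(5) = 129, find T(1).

Let T(1) = y.
T(3) = 15 + 2y
T(4) = -55 - 6y
T(5) = 195 + 22y
So 195 + 22y = 129, giving y = -3.

-3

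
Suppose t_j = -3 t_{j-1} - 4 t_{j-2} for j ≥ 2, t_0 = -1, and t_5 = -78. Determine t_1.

6

Let t_1 = x.
t_2 = 4 - 3x
t_3 = -12 + 5x
t_4 = 20 - 3x
t_5 = -12 - 11x
So -12 - 11x = -78, giving x = 6.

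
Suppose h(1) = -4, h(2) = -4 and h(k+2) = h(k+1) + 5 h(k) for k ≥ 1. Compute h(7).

-1204

h(3) = (-4) + 5·(-4) = -24
h(4) = (-24) + 5·(-4) = -44
h(5) = (-44) + 5·(-24) = -164
h(6) = (-164) + 5·(-44) = -384
h(7) = (-384) + 5·(-164) = -1204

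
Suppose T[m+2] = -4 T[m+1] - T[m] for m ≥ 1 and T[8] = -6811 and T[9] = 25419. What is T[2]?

-1

Rearranging, T[m-2] = -(T[m] + 4 T[m-1]).
T[7] = -(25419 + 4(-6811)) = 1825
T[6] = -(-6811 + 4(1825)) = -489
T[5] = -(1825 + 4(-489)) = 131
T[4] = -(-489 + 4(131)) = -35
T[3] = -(131 + 4(-35)) = 9
T[2] = -(-35 + 4(9)) = -1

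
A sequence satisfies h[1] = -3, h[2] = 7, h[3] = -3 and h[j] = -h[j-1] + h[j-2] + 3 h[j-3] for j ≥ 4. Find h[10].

h[4] = -(-3) + 7 + 3*(-3) = 1
h[5] = -1 + (-3) + 3*7 = 17
h[6] = -17 + 1 + 3*(-3) = -25
h[7] = -(-25) + 17 + 3*1 = 45
h[8] = -45 + (-25) + 3*17 = -19
h[9] = -(-19) + 45 + 3*(-25) = -11
h[10] = -(-11) + (-19) + 3*45 = 127

127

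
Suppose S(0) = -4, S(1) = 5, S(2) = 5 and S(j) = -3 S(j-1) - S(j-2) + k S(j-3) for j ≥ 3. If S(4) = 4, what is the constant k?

S(3) = -20 - 4k
S(4) = 55 + 17k
So 55 + 17k = 4, giving k = -3.

-3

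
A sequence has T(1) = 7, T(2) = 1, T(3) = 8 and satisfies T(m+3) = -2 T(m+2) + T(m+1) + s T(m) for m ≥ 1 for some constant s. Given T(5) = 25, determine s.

1

T(4) = -15 + 7s
T(5) = 38 - 13s
So 38 - 13s = 25, giving s = 1.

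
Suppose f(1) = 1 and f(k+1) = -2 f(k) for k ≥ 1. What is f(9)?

256

f(2) = -2(1) = -2
f(3) = -2(-2) = 4
f(4) = -2(4) = -8
f(5) = -2(-8) = 16
f(6) = -2(16) = -32
f(7) = -2(-32) = 64
f(8) = -2(64) = -128
f(9) = -2(-128) = 256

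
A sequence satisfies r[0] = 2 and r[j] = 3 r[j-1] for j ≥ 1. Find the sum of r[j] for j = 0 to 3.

r[1] = 3·2 = 6
r[2] = 3·6 = 18
r[3] = 3·18 = 54
Sum = 2 + 6 + 18 + 54 = 80

80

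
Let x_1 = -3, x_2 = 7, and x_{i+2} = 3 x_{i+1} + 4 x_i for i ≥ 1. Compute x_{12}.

x_3 = 3·7 + 4·(-3) = 9
x_4 = 3·9 + 4·7 = 55
x_5 = 3·55 + 4·9 = 201
x_6 = 3·201 + 4·55 = 823
x_7 = 3·823 + 4·201 = 3273
x_8 = 3·3273 + 4·823 = 13111
x_9 = 3·13111 + 4·3273 = 52425
x_{10} = 3·52425 + 4·13111 = 209719
x_{11} = 3·209719 + 4·52425 = 838857
x_{12} = 3·838857 + 4·209719 = 3355447

3355447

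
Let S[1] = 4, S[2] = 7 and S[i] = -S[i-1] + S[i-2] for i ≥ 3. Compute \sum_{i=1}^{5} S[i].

S[3] = -7 + 4 = -3
S[4] = -(-3) + 7 = 10
S[5] = -10 + (-3) = -13
Sum = 4 + 7 + (-3) + 10 + (-13) = 5

5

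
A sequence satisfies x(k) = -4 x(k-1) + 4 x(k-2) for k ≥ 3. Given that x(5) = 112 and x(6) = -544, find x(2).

-2

Rearranging, x(k-2) = (x(k) + 4 x(k-1)) / 4.
x(4) = (-544 + 4*112) / 4 = -96/4 = -24
x(3) = (112 + 4*(-24)) / 4 = 16/4 = 4
x(2) = (-24 + 4*4) / 4 = -8/4 = -2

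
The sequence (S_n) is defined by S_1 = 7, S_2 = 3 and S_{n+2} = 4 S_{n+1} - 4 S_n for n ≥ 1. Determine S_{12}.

S_3 = 4(3) - 4(7) = -16
S_4 = 4(-16) - 4(3) = -76
S_5 = 4(-76) - 4(-16) = -240
S_6 = 4(-240) - 4(-76) = -656
S_7 = 4(-656) - 4(-240) = -1664
S_8 = 4(-1664) - 4(-656) = -4032
S_9 = 4(-4032) - 4(-1664) = -9472
S_{10} = 4(-9472) - 4(-4032) = -21760
S_{11} = 4(-21760) - 4(-9472) = -49152
S_{12} = 4(-49152) - 4(-21760) = -109568

-109568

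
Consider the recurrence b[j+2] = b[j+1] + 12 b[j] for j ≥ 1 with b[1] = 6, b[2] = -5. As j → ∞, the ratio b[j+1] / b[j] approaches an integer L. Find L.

The characteristic equation is r^2 - r - 12 = 0, which factors as (r - 4)(r + 3) = 0.
So the roots are 4 and -3. Since |4| > |-3| and the coefficient of 4^j is non-zero, the ratio tends to 4.

4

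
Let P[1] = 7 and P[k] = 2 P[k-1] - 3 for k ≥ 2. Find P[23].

The fixed point is -3/(1 - 2) = 3, so P[k] - 3 = 2(P[k-1] - 3).
Hence P[k] = 4·2^{k-1} + 3.
P[23] = 4·2^{22} + 3 = 4·4194304 + 3 = 16777219.

16777219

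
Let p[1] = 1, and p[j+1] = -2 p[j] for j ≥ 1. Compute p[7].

64

p[2] = -2*1 = -2
p[3] = -2*(-2) = 4
p[4] = -2*4 = -8
p[5] = -2*(-8) = 16
p[6] = -2*16 = -32
p[7] = -2*(-32) = 64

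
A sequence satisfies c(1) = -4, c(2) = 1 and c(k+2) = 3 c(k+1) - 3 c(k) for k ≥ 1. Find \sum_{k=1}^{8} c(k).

333

c(3) = 3*1 - 3*(-4) = 15
c(4) = 3*15 - 3*1 = 42
c(5) = 3*42 - 3*15 = 81
c(6) = 3*81 - 3*42 = 117
c(7) = 3*117 - 3*81 = 108
c(8) = 3*108 - 3*117 = -27
Sum = (-4) + 1 + 15 + 42 + 81 + 117 + 108 + (-27) = 333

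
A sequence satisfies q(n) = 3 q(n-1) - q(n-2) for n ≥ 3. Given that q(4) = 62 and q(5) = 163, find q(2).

Rearranging, q(n-2) = -(q(n) - 3 q(n-1)).
q(3) = -(163 - 3·62) = 23
q(2) = -(62 - 3·23) = 7

7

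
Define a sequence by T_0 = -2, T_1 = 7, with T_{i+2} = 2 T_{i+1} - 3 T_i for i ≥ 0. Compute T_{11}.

T_2 = 2(7) - 3(-2) = 20
T_3 = 2(20) - 3(7) = 19
T_4 = 2(19) - 3(20) = -22
T_5 = 2(-22) - 3(19) = -101
T_6 = 2(-101) - 3(-22) = -136
T_7 = 2(-136) - 3(-101) = 31
T_8 = 2(31) - 3(-136) = 470
T_9 = 2(470) - 3(31) = 847
T_{10} = 2(847) - 3(470) = 284
T_{11} = 2(284) - 3(847) = -1973

-1973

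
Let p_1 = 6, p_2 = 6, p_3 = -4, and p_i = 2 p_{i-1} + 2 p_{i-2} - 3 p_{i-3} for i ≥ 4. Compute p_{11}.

p_4 = 2·(-4) + 2·6 - 3·6 = -14
p_5 = 2·(-14) + 2·(-4) - 3·6 = -54
p_6 = 2·(-54) + 2·(-14) - 3·(-4) = -124
p_7 = 2·(-124) + 2·(-54) - 3·(-14) = -314
p_8 = 2·(-314) + 2·(-124) - 3·(-54) = -714
p_9 = 2·(-714) + 2·(-314) - 3·(-124) = -1684
p_{10} = 2·(-1684) + 2·(-714) - 3·(-314) = -3854
p_{11} = 2·(-3854) + 2·(-1684) - 3·(-714) = -8934

-8934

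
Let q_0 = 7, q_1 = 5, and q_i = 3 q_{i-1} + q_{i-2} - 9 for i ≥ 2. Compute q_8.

q_2 = 3(5) + 7 - 9 = 13
q_3 = 3(13) + 5 - 9 = 35
q_4 = 3(35) + 13 - 9 = 109
q_5 = 3(109) + 35 - 9 = 353
q_6 = 3(353) + 109 - 9 = 1159
q_7 = 3(1159) + 353 - 9 = 3821
q_8 = 3(3821) + 1159 - 9 = 12613

12613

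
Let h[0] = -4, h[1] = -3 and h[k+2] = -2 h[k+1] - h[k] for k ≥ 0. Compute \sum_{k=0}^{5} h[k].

h[2] = -2*(-3) - (-4) = 10
h[3] = -2*10 - (-3) = -17
h[4] = -2*(-17) - 10 = 24
h[5] = -2*24 - (-17) = -31
Sum = (-4) + (-3) + 10 + (-17) + 24 + (-31) = -21

-21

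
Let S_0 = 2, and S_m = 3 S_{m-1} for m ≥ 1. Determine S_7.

S_1 = 3*2 = 6
S_2 = 3*6 = 18
S_3 = 3*18 = 54
S_4 = 3*54 = 162
S_5 = 3*162 = 486
S_6 = 3*486 = 1458
S_7 = 3*1458 = 4374

4374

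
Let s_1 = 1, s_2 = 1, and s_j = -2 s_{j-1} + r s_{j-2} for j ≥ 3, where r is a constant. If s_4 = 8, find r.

s_3 = -2 + r
s_4 = 4 - r
So 4 - r = 8, giving r = -4.

-4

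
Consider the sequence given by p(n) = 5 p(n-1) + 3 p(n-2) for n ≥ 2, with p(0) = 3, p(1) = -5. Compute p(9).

-2734295

p(2) = 5(-5) + 3(3) = -16
p(3) = 5(-16) + 3(-5) = -95
p(4) = 5(-95) + 3(-16) = -523
p(5) = 5(-523) + 3(-95) = -2900
p(6) = 5(-2900) + 3(-523) = -16069
p(7) = 5(-16069) + 3(-2900) = -89045
p(8) = 5(-89045) + 3(-16069) = -493432
p(9) = 5(-493432) + 3(-89045) = -2734295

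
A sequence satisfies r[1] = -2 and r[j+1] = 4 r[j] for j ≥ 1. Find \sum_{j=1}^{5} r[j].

-682

r[2] = 4·(-2) = -8
r[3] = 4·(-8) = -32
r[4] = 4·(-32) = -128
r[5] = 4·(-128) = -512
Sum = (-2) + (-8) + (-32) + (-128) + (-512) = -682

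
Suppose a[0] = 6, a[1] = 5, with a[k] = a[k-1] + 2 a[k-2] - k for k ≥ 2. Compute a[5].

a[2] = 5 + 2(6) - 2 = 15
a[3] = 15 + 2(5) - 3 = 22
a[4] = 22 + 2(15) - 4 = 48
a[5] = 48 + 2(22) - 5 = 87

87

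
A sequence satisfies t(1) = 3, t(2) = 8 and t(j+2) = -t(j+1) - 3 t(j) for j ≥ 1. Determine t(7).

t(3) = -8 - 3*3 = -17
t(4) = -(-17) - 3*8 = -7
t(5) = -(-7) - 3*(-17) = 58
t(6) = -58 - 3*(-7) = -37
t(7) = -(-37) - 3*58 = -137

-137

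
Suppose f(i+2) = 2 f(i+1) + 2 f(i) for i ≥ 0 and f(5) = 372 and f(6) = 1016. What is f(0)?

Rearranging, f(i-2) = (f(i) - 2 f(i-1)) / 2.
f(4) = (1016 - 2·372) / 2 = 272/2 = 136
f(3) = (372 - 2·136) / 2 = 100/2 = 50
f(2) = (136 - 2·50) / 2 = 36/2 = 18
f(1) = (50 - 2·18) / 2 = 14/2 = 7
f(0) = (18 - 2·7) / 2 = 4/2 = 2

2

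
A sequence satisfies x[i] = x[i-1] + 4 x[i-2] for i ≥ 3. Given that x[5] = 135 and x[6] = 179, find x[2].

-5

Rearranging, x[i-2] = (x[i] - x[i-1]) / 4.
x[4] = (179 - 135) / 4 = 44/4 = 11
x[3] = (135 - 11) / 4 = 124/4 = 31
x[2] = (11 - 31) / 4 = -20/4 = -5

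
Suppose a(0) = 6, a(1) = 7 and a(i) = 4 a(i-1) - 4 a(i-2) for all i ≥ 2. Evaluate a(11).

-44032

a(2) = 4(7) - 4(6) = 4
a(3) = 4(4) - 4(7) = -12
a(4) = 4(-12) - 4(4) = -64
a(5) = 4(-64) - 4(-12) = -208
a(6) = 4(-208) - 4(-64) = -576
a(7) = 4(-576) - 4(-208) = -1472
a(8) = 4(-1472) - 4(-576) = -3584
a(9) = 4(-3584) - 4(-1472) = -8448
a(10) = 4(-8448) - 4(-3584) = -19456
a(11) = 4(-19456) - 4(-8448) = -44032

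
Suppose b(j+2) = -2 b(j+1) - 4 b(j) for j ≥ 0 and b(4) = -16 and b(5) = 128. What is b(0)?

Rearranging, b(j-2) = (b(j) + 2 b(j-1)) / -4.
b(3) = (128 + 2(-16)) / -4 = 96/-4 = -24
b(2) = (-16 + 2(-24)) / -4 = -64/-4 = 16
b(1) = (-24 + 2(16)) / -4 = 8/-4 = -2
b(0) = (16 + 2(-2)) / -4 = 12/-4 = -3

-3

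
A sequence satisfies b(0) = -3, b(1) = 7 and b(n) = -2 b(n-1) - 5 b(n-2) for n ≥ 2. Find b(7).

b(2) = -2·7 - 5·(-3) = 1
b(3) = -2·1 - 5·7 = -37
b(4) = -2·(-37) - 5·1 = 69
b(5) = -2·69 - 5·(-37) = 47
b(6) = -2·47 - 5·69 = -439
b(7) = -2·(-439) - 5·47 = 643

643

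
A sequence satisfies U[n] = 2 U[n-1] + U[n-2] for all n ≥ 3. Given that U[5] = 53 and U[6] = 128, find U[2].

Rearranging, U[n-2] = U[n] - 2 U[n-1].
U[4] = 128 - 2(53) = 22
U[3] = 53 - 2(22) = 9
U[2] = 22 - 2(9) = 4

4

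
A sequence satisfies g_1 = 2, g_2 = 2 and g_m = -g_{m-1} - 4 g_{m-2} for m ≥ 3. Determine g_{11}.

g_3 = -2 - 4·2 = -10
g_4 = -(-10) - 4·2 = 2
g_5 = -2 - 4·(-10) = 38
g_6 = -38 - 4·2 = -46
g_7 = -(-46) - 4·38 = -106
g_8 = -(-106) - 4·(-46) = 290
g_9 = -290 - 4·(-106) = 134
g_{10} = -134 - 4·290 = -1294
g_{11} = -(-1294) - 4·134 = 758

758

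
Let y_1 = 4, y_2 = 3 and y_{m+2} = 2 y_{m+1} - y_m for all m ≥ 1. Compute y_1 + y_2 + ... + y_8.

4

y_3 = 2*3 - 4 = 2
y_4 = 2*2 - 3 = 1
y_5 = 2*1 - 2 = 0
y_6 = 2*0 - 1 = -1
y_7 = 2*(-1) - 0 = -2
y_8 = 2*(-2) - (-1) = -3
Sum = 4 + 3 + 2 + 1 + 0 + (-1) + (-2) + (-3) = 4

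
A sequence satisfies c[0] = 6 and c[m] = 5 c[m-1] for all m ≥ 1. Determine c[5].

18750

c[1] = 5(6) = 30
c[2] = 5(30) = 150
c[3] = 5(150) = 750
c[4] = 5(750) = 3750
c[5] = 5(3750) = 18750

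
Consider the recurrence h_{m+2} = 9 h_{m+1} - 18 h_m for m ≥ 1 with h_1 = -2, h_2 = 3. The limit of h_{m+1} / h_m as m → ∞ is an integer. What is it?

6

The characteristic equation is r^2 - 9r + 18 = 0, which factors as (r - 6)(r - 3) = 0.
So the roots are 6 and 3. Since |6| > |3| and the coefficient of 6^m is non-zero, the ratio tends to 6.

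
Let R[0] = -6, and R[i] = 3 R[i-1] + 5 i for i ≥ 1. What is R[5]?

-563

R[1] = 3·(-6) + 5 = -13
R[2] = 3·(-13) + 10 = -29
R[3] = 3·(-29) + 15 = -72
R[4] = 3·(-72) + 20 = -196
R[5] = 3·(-196) + 25 = -563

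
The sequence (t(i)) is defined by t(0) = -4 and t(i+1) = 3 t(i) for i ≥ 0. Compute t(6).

-2916

t(1) = 3·(-4) = -12
t(2) = 3·(-12) = -36
t(3) = 3·(-36) = -108
t(4) = 3·(-108) = -324
t(5) = 3·(-324) = -972
t(6) = 3·(-972) = -2916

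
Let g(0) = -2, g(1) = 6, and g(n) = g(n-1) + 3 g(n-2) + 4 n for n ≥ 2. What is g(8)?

g(2) = 6 + 3(-2) + 8 = 8
g(3) = 8 + 3(6) + 12 = 38
g(4) = 38 + 3(8) + 16 = 78
g(5) = 78 + 3(38) + 20 = 212
g(6) = 212 + 3(78) + 24 = 470
g(7) = 470 + 3(212) + 28 = 1134
g(8) = 1134 + 3(470) + 32 = 2576

2576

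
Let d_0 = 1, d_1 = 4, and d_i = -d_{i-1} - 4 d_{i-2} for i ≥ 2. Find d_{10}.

-536

d_2 = -4 - 4*1 = -8
d_3 = -(-8) - 4*4 = -8
d_4 = -(-8) - 4*(-8) = 40
d_5 = -40 - 4*(-8) = -8
d_6 = -(-8) - 4*40 = -152
d_7 = -(-152) - 4*(-8) = 184
d_8 = -184 - 4*(-152) = 424
d_9 = -424 - 4*184 = -1160
d_{10} = -(-1160) - 4*424 = -536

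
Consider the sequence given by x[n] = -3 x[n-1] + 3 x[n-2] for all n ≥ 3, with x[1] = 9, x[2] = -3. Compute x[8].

x[3] = -3·(-3) + 3·9 = 36
x[4] = -3·36 + 3·(-3) = -117
x[5] = -3·(-117) + 3·36 = 459
x[6] = -3·459 + 3·(-117) = -1728
x[7] = -3·(-1728) + 3·459 = 6561
x[8] = -3·6561 + 3·(-1728) = -24867

-24867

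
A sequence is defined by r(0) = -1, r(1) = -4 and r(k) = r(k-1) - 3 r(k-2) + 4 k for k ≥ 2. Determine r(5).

-47

r(2) = (-4) - 3(-1) + 8 = 7
r(3) = 7 - 3(-4) + 12 = 31
r(4) = 31 - 3(7) + 16 = 26
r(5) = 26 - 3(31) + 20 = -47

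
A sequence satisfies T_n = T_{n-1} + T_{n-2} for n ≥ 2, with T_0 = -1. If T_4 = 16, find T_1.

6

Let T_1 = v.
T_2 = -1 + v
T_3 = -1 + 2v
T_4 = -2 + 3v
So -2 + 3v = 16, giving v = 6.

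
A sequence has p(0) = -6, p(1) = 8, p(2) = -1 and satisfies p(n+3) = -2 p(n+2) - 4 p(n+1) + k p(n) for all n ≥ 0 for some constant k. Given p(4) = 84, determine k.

1

p(3) = -30 - 6k
p(4) = 64 + 20k
So 64 + 20k = 84, giving k = 1.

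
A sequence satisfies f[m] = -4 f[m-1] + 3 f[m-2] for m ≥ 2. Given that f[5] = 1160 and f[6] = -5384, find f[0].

8

Rearranging, f[m-2] = (f[m] + 4 f[m-1]) / 3.
f[4] = (-5384 + 4·1160) / 3 = -744/3 = -248
f[3] = (1160 + 4·(-248)) / 3 = 168/3 = 56
f[2] = (-248 + 4·56) / 3 = -24/3 = -8
f[1] = (56 + 4·(-8)) / 3 = 24/3 = 8
f[0] = (-8 + 4·8) / 3 = 24/3 = 8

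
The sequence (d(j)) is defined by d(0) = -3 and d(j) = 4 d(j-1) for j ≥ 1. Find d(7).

-49152

d(1) = 4·(-3) = -12
d(2) = 4·(-12) = -48
d(3) = 4·(-48) = -192
d(4) = 4·(-192) = -768
d(5) = 4·(-768) = -3072
d(6) = 4·(-3072) = -12288
d(7) = 4·(-12288) = -49152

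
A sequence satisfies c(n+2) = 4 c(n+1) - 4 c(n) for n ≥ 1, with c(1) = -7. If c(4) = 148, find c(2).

Let c(2) = z.
c(3) = 28 + 4z
c(4) = 112 + 12z
So 112 + 12z = 148, giving z = 3.

3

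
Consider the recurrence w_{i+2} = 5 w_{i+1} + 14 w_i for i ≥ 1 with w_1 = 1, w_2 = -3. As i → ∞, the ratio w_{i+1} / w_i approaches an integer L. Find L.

7

The characteristic equation is r^2 - 5r - 14 = 0, which factors as (r - 7)(r + 2) = 0.
So the roots are 7 and -2. Since |7| > |-2| and the coefficient of 7^i is non-zero, the ratio tends to 7.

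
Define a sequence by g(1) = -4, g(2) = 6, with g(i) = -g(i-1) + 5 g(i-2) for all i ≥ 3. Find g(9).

g(3) = -6 + 5·(-4) = -26
g(4) = -(-26) + 5·6 = 56
g(5) = -56 + 5·(-26) = -186
g(6) = -(-186) + 5·56 = 466
g(7) = -466 + 5·(-186) = -1396
g(8) = -(-1396) + 5·466 = 3726
g(9) = -3726 + 5·(-1396) = -10706

-10706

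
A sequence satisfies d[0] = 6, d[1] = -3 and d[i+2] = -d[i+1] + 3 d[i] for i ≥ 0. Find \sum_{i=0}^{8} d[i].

1752

d[2] = -(-3) + 3*6 = 21
d[3] = -21 + 3*(-3) = -30
d[4] = -(-30) + 3*21 = 93
d[5] = -93 + 3*(-30) = -183
d[6] = -(-183) + 3*93 = 462
d[7] = -462 + 3*(-183) = -1011
d[8] = -(-1011) + 3*462 = 2397
Sum = 6 + (-3) + 21 + (-30) + 93 + (-183) + 462 + (-1011) + 2397 = 1752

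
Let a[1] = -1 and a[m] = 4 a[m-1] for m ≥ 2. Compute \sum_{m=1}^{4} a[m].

-85

a[2] = 4*(-1) = -4
a[3] = 4*(-4) = -16
a[4] = 4*(-16) = -64
Sum = (-1) + (-4) + (-16) + (-64) = -85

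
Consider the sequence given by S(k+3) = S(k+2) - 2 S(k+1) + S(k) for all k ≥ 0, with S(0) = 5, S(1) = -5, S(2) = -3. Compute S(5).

-14

S(3) = (-3) - 2*(-5) + 5 = 12
S(4) = 12 - 2*(-3) + (-5) = 13
S(5) = 13 - 2*12 + (-3) = -14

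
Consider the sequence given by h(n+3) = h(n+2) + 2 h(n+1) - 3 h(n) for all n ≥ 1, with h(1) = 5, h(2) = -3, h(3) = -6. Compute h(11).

h(4) = (-6) + 2*(-3) - 3*5 = -27
h(5) = (-27) + 2*(-6) - 3*(-3) = -30
h(6) = (-30) + 2*(-27) - 3*(-6) = -66
h(7) = (-66) + 2*(-30) - 3*(-27) = -45
h(8) = (-45) + 2*(-66) - 3*(-30) = -87
h(9) = (-87) + 2*(-45) - 3*(-66) = 21
h(10) = 21 + 2*(-87) - 3*(-45) = -18
h(11) = (-18) + 2*21 - 3*(-87) = 285

285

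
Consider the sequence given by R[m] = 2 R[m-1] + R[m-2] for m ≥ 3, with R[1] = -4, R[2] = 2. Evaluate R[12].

R[3] = 2·2 + (-4) = 0
R[4] = 2·0 + 2 = 2
R[5] = 2·2 + 0 = 4
R[6] = 2·4 + 2 = 10
R[7] = 2·10 + 4 = 24
R[8] = 2·24 + 10 = 58
R[9] = 2·58 + 24 = 140
R[10] = 2·140 + 58 = 338
R[11] = 2·338 + 140 = 816
R[12] = 2·816 + 338 = 1970

1970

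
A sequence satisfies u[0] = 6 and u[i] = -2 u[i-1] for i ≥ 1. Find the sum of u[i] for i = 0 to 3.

-30

u[1] = -2·6 = -12
u[2] = -2·(-12) = 24
u[3] = -2·24 = -48
Sum = 6 + (-12) + 24 + (-48) = -30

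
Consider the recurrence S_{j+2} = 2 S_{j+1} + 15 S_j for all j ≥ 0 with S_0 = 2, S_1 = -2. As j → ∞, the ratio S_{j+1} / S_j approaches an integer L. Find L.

5

The characteristic equation is r^2 - 2r - 15 = 0, which factors as (r - 5)(r + 3) = 0.
So the roots are 5 and -3. Since |5| > |-3| and the coefficient of 5^j is non-zero, the ratio tends to 5.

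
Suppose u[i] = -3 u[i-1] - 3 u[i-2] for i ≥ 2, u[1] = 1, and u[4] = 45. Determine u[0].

Let u[0] = w.
u[2] = -3 - 3w
u[3] = 6 + 9w
u[4] = -9 - 18w
So -9 - 18w = 45, giving w = -3.

-3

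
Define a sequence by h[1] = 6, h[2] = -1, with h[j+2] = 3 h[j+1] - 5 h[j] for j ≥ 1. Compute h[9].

h[3] = 3·(-1) - 5·6 = -33
h[4] = 3·(-33) - 5·(-1) = -94
h[5] = 3·(-94) - 5·(-33) = -117
h[6] = 3·(-117) - 5·(-94) = 119
h[7] = 3·119 - 5·(-117) = 942
h[8] = 3·942 - 5·119 = 2231
h[9] = 3·2231 - 5·942 = 1983

1983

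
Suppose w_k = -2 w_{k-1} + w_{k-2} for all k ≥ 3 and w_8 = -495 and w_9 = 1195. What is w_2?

Rearranging, w_{k-2} = w_k + 2 w_{k-1}.
w_7 = 1195 + 2·(-495) = 205
w_6 = -495 + 2·205 = -85
w_5 = 205 + 2·(-85) = 35
w_4 = -85 + 2·35 = -15
w_3 = 35 + 2·(-15) = 5
w_2 = -15 + 2·5 = -5

-5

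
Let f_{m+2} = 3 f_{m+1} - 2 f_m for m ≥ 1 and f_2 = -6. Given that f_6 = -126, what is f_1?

-2

Let f_1 = z.
f_3 = -18 - 2z
f_4 = -42 - 6z
f_5 = -90 - 14z
f_6 = -186 - 30z
So -186 - 30z = -126, giving z = -2.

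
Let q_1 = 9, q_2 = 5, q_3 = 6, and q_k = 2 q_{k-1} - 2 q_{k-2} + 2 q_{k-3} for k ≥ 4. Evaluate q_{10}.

q_4 = 2(6) - 2(5) + 2(9) = 20
q_5 = 2(20) - 2(6) + 2(5) = 38
q_6 = 2(38) - 2(20) + 2(6) = 48
q_7 = 2(48) - 2(38) + 2(20) = 60
q_8 = 2(60) - 2(48) + 2(38) = 100
q_9 = 2(100) - 2(60) + 2(48) = 176
q_{10} = 2(176) - 2(100) + 2(60) = 272

272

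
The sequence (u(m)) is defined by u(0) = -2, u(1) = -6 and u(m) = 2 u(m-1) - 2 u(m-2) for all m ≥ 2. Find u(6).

u(2) = 2·(-6) - 2·(-2) = -8
u(3) = 2·(-8) - 2·(-6) = -4
u(4) = 2·(-4) - 2·(-8) = 8
u(5) = 2·8 - 2·(-4) = 24
u(6) = 2·24 - 2·8 = 32

32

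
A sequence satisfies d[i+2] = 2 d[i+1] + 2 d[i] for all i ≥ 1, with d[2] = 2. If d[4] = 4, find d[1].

-2

Let d[1] = x.
d[3] = 4 + 2x
d[4] = 12 + 4x
So 12 + 4x = 4, giving x = -2.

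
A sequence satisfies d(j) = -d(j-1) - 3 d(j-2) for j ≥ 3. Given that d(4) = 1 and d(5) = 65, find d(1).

5

Rearranging, d(j-2) = (d(j) + d(j-1)) / -3.
d(3) = (65 + 1) / -3 = 66/-3 = -22
d(2) = (1 + (-22)) / -3 = -21/-3 = 7
d(1) = (-22 + 7) / -3 = -15/-3 = 5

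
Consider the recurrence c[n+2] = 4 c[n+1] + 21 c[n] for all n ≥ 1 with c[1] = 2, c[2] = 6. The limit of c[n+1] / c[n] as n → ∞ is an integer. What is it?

7

The characteristic equation is r^2 - 4r - 21 = 0, which factors as (r - 7)(r + 3) = 0.
So the roots are 7 and -3. Since |7| > |-3| and the coefficient of 7^n is non-zero, the ratio tends to 7.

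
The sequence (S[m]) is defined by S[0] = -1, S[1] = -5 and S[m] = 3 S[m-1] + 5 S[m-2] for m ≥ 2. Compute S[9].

-460265

S[2] = 3·(-5) + 5·(-1) = -20
S[3] = 3·(-20) + 5·(-5) = -85
S[4] = 3·(-85) + 5·(-20) = -355
S[5] = 3·(-355) + 5·(-85) = -1490
S[6] = 3·(-1490) + 5·(-355) = -6245
S[7] = 3·(-6245) + 5·(-1490) = -26185
S[8] = 3·(-26185) + 5·(-6245) = -109780
S[9] = 3·(-109780) + 5·(-26185) = -460265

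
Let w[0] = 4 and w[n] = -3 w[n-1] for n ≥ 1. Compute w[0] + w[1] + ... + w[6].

2188

w[1] = -3(4) = -12
w[2] = -3(-12) = 36
w[3] = -3(36) = -108
w[4] = -3(-108) = 324
w[5] = -3(324) = -972
w[6] = -3(-972) = 2916
Sum = 4 + (-12) + 36 + (-108) + 324 + (-972) + 2916 = 2188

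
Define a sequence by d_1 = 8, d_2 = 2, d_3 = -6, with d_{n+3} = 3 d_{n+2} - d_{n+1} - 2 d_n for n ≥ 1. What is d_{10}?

d_4 = 3(-6) - 2 - 2(8) = -36
d_5 = 3(-36) - (-6) - 2(2) = -106
d_6 = 3(-106) - (-36) - 2(-6) = -270
d_7 = 3(-270) - (-106) - 2(-36) = -632
d_8 = 3(-632) - (-270) - 2(-106) = -1414
d_9 = 3(-1414) - (-632) - 2(-270) = -3070
d_{10} = 3(-3070) - (-1414) - 2(-632) = -6532

-6532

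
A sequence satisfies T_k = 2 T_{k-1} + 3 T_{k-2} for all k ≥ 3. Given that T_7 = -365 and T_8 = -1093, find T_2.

Rearranging, T_{k-2} = (T_k - 2 T_{k-1}) / 3.
T_6 = (-1093 - 2(-365)) / 3 = -363/3 = -121
T_5 = (-365 - 2(-121)) / 3 = -123/3 = -41
T_4 = (-121 - 2(-41)) / 3 = -39/3 = -13
T_3 = (-41 - 2(-13)) / 3 = -15/3 = -5
T_2 = (-13 - 2(-5)) / 3 = -3/3 = -1

-1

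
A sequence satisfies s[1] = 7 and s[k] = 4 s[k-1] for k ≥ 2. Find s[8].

114688

s[2] = 4·7 = 28
s[3] = 4·28 = 112
s[4] = 4·112 = 448
s[5] = 4·448 = 1792
s[6] = 4·1792 = 7168
s[7] = 4·7168 = 28672
s[8] = 4·28672 = 114688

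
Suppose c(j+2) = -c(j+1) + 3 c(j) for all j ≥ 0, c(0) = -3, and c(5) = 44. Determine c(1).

-1

Let c(1) = z.
c(2) = -9 - z
c(3) = 9 + 4z
c(4) = -36 - 7z
c(5) = 63 + 19z
So 63 + 19z = 44, giving z = -1.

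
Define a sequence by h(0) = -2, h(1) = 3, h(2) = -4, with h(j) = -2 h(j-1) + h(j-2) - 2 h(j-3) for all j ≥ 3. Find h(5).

103

h(3) = -2·(-4) + 3 - 2·(-2) = 15
h(4) = -2·15 + (-4) - 2·3 = -40
h(5) = -2·(-40) + 15 - 2·(-4) = 103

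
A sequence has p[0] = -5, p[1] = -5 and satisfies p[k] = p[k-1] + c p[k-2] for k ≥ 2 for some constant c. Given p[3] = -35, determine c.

3

p[2] = -5 - 5c
p[3] = -5 - 10c
So -5 - 10c = -35, giving c = 3.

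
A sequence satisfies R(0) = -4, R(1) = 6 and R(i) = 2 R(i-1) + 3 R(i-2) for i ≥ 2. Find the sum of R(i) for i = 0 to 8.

4916

R(2) = 2·6 + 3·(-4) = 0
R(3) = 2·0 + 3·6 = 18
R(4) = 2·18 + 3·0 = 36
R(5) = 2·36 + 3·18 = 126
R(6) = 2·126 + 3·36 = 360
R(7) = 2·360 + 3·126 = 1098
R(8) = 2·1098 + 3·360 = 3276
Sum = (-4) + 6 + 0 + 18 + 36 + 126 + 360 + 1098 + 3276 = 4916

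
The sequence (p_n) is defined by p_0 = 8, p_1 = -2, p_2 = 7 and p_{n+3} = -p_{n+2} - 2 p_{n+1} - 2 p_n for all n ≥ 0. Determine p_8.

13

p_3 = -7 - 2*(-2) - 2*8 = -19
p_4 = -(-19) - 2*7 - 2*(-2) = 9
p_5 = -9 - 2*(-19) - 2*7 = 15
p_6 = -15 - 2*9 - 2*(-19) = 5
p_7 = -5 - 2*15 - 2*9 = -53
p_8 = -(-53) - 2*5 - 2*15 = 13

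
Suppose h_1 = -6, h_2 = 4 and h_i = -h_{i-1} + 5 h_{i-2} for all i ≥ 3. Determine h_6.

h_3 = -4 + 5*(-6) = -34
h_4 = -(-34) + 5*4 = 54
h_5 = -54 + 5*(-34) = -224
h_6 = -(-224) + 5*54 = 494

494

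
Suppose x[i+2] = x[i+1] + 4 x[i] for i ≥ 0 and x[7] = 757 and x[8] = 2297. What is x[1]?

-3

Rearranging, x[i-2] = (x[i] - x[i-1]) / 4.
x[6] = (2297 - 757) / 4 = 1540/4 = 385
x[5] = (757 - 385) / 4 = 372/4 = 93
x[4] = (385 - 93) / 4 = 292/4 = 73
x[3] = (93 - 73) / 4 = 20/4 = 5
x[2] = (73 - 5) / 4 = 68/4 = 17
x[1] = (5 - 17) / 4 = -12/4 = -3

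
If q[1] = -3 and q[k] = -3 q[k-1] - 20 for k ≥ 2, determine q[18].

-258280331

The fixed point is -20/(1 + 3) = -5, so q[k] + 5 = -3(q[k-1] + 5).
Hence q[k] = 2·(-3)^{k-1} - 5.
q[18] = 2·(-3)^{17} - 5 = 2·-129140163 - 5 = -258280331.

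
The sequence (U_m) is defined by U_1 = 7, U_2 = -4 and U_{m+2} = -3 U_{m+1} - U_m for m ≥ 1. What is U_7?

191

U_3 = -3(-4) - 7 = 5
U_4 = -3(5) - (-4) = -11
U_5 = -3(-11) - 5 = 28
U_6 = -3(28) - (-11) = -73
U_7 = -3(-73) - 28 = 191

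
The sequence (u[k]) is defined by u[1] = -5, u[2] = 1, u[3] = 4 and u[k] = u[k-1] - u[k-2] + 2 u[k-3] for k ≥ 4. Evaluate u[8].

u[4] = 4 - 1 + 2·(-5) = -7
u[5] = (-7) - 4 + 2·1 = -9
u[6] = (-9) - (-7) + 2·4 = 6
u[7] = 6 - (-9) + 2·(-7) = 1
u[8] = 1 - 6 + 2·(-9) = -23

-23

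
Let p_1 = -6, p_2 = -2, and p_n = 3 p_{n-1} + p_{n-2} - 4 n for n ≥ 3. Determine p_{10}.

p_3 = 3*(-2) + (-6) - 12 = -24
p_4 = 3*(-24) + (-2) - 16 = -90
p_5 = 3*(-90) + (-24) - 20 = -314
p_6 = 3*(-314) + (-90) - 24 = -1056
p_7 = 3*(-1056) + (-314) - 28 = -3510
p_8 = 3*(-3510) + (-1056) - 32 = -11618
p_9 = 3*(-11618) + (-3510) - 36 = -38400
p_{10} = 3*(-38400) + (-11618) - 40 = -126858

-126858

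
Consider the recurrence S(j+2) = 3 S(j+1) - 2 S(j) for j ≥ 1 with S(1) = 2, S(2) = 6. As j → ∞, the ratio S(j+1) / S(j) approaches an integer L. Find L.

The characteristic equation is r^2 - 3r + 2 = 0, which factors as (r - 2)(r - 1) = 0.
So the roots are 2 and 1. Since |2| > |1| and the coefficient of 2^j is non-zero, the ratio tends to 2.

2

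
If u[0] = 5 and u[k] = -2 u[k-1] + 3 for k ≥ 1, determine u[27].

The fixed point is 3/(1 + 2) = 1, so u[k] - 1 = -2(u[k-1] - 1).
Hence u[k] = 4·(-2)^k + 1.
u[27] = 4·(-2)^{27} + 1 = 4·-134217728 + 1 = -536870911.

-536870911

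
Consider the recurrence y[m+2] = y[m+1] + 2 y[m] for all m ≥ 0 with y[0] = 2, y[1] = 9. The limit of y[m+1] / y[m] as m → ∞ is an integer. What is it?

2

The characteristic equation is r^2 - r - 2 = 0, which factors as (r - 2)(r + 1) = 0.
So the roots are 2 and -1. Since |2| > |-1| and the coefficient of 2^m is non-zero, the ratio tends to 2.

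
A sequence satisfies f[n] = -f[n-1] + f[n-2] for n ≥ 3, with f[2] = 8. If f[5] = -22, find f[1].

1

Let f[1] = z.
f[3] = -8 + z
f[4] = 16 - z
f[5] = -24 + 2z
So -24 + 2z = -22, giving z = 1.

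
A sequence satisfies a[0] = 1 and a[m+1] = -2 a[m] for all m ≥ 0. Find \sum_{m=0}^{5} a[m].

-21

a[1] = -2·1 = -2
a[2] = -2·(-2) = 4
a[3] = -2·4 = -8
a[4] = -2·(-8) = 16
a[5] = -2·16 = -32
Sum = 1 + (-2) + 4 + (-8) + 16 + (-32) = -21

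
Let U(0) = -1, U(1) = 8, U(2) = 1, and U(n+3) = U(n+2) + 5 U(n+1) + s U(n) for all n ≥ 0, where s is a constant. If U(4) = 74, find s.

4

U(3) = 41 - s
U(4) = 46 + 7s
So 46 + 7s = 74, giving s = 4.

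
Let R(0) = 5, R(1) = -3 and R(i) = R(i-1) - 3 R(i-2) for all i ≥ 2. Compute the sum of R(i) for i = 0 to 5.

R(2) = (-3) - 3(5) = -18
R(3) = (-18) - 3(-3) = -9
R(4) = (-9) - 3(-18) = 45
R(5) = 45 - 3(-9) = 72
Sum = 5 + (-3) + (-18) + (-9) + 45 + 72 = 92

92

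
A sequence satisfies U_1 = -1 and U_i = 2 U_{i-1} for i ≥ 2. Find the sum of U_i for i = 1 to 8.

-255

U_2 = 2(-1) = -2
U_3 = 2(-2) = -4
U_4 = 2(-4) = -8
U_5 = 2(-8) = -16
U_6 = 2(-16) = -32
U_7 = 2(-32) = -64
U_8 = 2(-64) = -128
Sum = (-1) + (-2) + (-4) + (-8) + (-16) + (-32) + (-64) + (-128) = -255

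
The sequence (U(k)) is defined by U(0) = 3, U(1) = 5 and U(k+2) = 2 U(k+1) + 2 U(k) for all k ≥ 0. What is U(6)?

U(2) = 2(5) + 2(3) = 16
U(3) = 2(16) + 2(5) = 42
U(4) = 2(42) + 2(16) = 116
U(5) = 2(116) + 2(42) = 316
U(6) = 2(316) + 2(116) = 864

864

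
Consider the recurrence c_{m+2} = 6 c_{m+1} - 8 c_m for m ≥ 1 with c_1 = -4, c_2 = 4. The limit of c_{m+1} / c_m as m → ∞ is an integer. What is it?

4

The characteristic equation is r^2 - 6r + 8 = 0, which factors as (r - 4)(r - 2) = 0.
So the roots are 4 and 2. Since |4| > |2| and the coefficient of 4^m is non-zero, the ratio tends to 4.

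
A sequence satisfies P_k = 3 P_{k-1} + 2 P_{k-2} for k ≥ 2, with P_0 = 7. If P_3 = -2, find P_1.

-4

Let P_1 = v.
P_2 = 14 + 3v
P_3 = 42 + 11v
So 42 + 11v = -2, giving v = -4.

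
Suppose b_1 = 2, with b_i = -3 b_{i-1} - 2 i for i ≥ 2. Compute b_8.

-6292

b_2 = -3(2) - 4 = -10
b_3 = -3(-10) - 6 = 24
b_4 = -3(24) - 8 = -80
b_5 = -3(-80) - 10 = 230
b_6 = -3(230) - 12 = -702
b_7 = -3(-702) - 14 = 2092
b_8 = -3(2092) - 16 = -6292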